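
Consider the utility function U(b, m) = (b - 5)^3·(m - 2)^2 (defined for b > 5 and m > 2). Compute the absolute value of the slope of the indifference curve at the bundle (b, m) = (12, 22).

MRS = 30/7

MU_b = 3·(b−5)^2·(m−2)^2, MU_m = 2·(b−5)^3·(m−2).
MRS = (3/2)·(m−2)/(b−5).
At (12, 22): MRS = 30/7.
So at (12, 22) the consumer would give up 30/7 units of m for one more unit of b.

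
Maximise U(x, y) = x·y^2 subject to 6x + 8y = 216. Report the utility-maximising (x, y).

x* = 12, y* = 18

MU_x = y^2 and MU_y = 2·x·y.
MRS = MU_x/MU_y = (1/2)·y/x.
Tangency: set MRS = p_x/p_y = 6/8 = 0.75.
So (1/2)·y/x = 0.75, i.e. y = 1.5·x.
Substitute into the budget 6·x + 8·y = 216: 18·x = 216, so x* = 12.
Then y* = 1.5·12 = 18.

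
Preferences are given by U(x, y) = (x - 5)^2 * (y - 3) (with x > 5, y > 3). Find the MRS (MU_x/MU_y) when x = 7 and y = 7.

MRS = 4

MU_x = 2·(x−5)·(y−3), MU_y = (x−5)^2.
MRS = (2/1)·(y−3)/(x−5).
At (7, 7): MRS = 4.
The indifference curve has slope −4 at this bundle.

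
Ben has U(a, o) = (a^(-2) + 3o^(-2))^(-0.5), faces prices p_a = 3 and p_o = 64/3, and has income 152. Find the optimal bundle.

a* = 8, o* = 6

For CES with ρ = -2, MRS = (1/3)·(o/a)^3.
Tangency: set MRS = p_a/p_o = 3/(64/3) = 9/64.
So (o/a)^3 = 27/64; taking the cube root, o/a = 0.75, i.e. o = 0.75·a.
Substitute into the budget 3·a + (64/3)·o = 152: 19·a = 152, so a* = 8 and o* = 0.75·8 = 6.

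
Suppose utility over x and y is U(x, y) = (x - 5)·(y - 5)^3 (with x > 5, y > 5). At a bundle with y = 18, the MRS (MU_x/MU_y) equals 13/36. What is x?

x = 17

MU_x = (y−5)^3, MU_y = 3·(x−5)·(y−5)^2.
MRS = (1/3)·(y−5)/(x−5).
Substitute y = 18: MRS = (13/3)/(x − 5). Setting this equal to 13/36 gives x − 5 = (13/3)/(13/36) = 12, so x = 17.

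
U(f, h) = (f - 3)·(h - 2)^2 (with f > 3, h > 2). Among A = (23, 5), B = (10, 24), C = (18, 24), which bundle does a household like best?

Bundle C

Evaluate utility at each bundle:
U(A) = 180.
U(B) = 3388.
U(C) = 7260.
Highest utility is C, so C ≻ B ≻ A.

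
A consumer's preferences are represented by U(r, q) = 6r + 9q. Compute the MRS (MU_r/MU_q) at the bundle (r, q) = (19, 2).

MRS = 2/3

MU_r = 6, MU_q = 9, so MRS = 6/9 = 2/3 at every bundle.
At (19, 2): MRS = 2/3.
So at (19, 2) the consumer would give up 2/3 units of q for one more unit of r.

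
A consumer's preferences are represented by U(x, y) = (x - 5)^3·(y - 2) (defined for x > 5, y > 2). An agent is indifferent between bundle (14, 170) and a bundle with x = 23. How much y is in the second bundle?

U(14, 170) = 122472.
Set U(23, y) = 122472 and solve.
With x = 23: (23 − 5)^3 = 5832, so (y − 2) = 122472/5832 = 21.
So y = 2 + 21 = 23.
Check: U(23, 23) = 122472.

y = 23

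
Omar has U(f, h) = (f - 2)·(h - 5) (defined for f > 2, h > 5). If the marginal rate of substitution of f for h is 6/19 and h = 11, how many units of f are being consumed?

f = 21

MU_f = (h−5), MU_h = (f−2).
MRS = (h−5)/(f−2).
Substitute h = 11: MRS = 6/(f − 2). Setting this equal to 6/19 gives f − 2 = 6/(6/19) = 19, so f = 21.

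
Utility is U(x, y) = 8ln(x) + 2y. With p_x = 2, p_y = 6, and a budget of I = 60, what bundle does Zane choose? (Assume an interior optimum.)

x* = 12, y* = 6

MU_x = 8/x, MU_y = 2.
MRS = 8/x ÷ 2.
Tangency: set MRS = p_x/p_y = 2/6 = 1/3.
MRS depends only on x: 4/x = 1/3 ⇒ x* = 4/(1/3) = 12.
From the budget, 6·y = 60 − 2·12 = 36, so y* = 6.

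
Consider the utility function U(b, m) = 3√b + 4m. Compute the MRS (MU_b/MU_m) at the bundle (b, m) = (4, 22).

MRS = 3/16

MU_b = 3/(2√b), MU_m = 4.
MRS = 3/(2√b) ÷ 4.
At (4, 22): MRS = 3/16.
That is, one extra unit of b is worth 3/16 units of m at the margin.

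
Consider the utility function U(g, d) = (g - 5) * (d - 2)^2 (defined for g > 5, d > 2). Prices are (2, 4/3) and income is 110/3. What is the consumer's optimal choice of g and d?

g* = 9, d* = 14

MU_g = (d−2)^2, MU_d = 2·(g−5)·(d−2).
MRS = (1/2)·(d−2)/(g−5).
Tangency: set MRS = p_g/p_d = 2/(4/3) = 1.5.
So (1/2)·(d − 2)/(g − 5) = 1.5, i.e. (d − 2) = 3·(g − 5).
Rewrite the budget in excess-of-subsistence terms: 2·(g − 5) + (4/3)·(d − 2) = 110/3 − 2·5 − (4/3)·2 = 24.
Substituting, 6·(g − 5) = 24, so g − 5 = 4 and g* = 9.
Then d − 2 = 3·4 = 12, so d* = 14.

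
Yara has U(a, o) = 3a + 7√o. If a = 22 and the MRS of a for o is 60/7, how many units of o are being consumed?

MU_a = 3, MU_o = 7/(2√o).
MRS = 3 ÷ (7/(2√o)).
MRS depends only on o: (6/7)·√o = 60/7 ⇒ √o = (60/7)/(6/7) = 10 ⇒ o = 100.

o = 100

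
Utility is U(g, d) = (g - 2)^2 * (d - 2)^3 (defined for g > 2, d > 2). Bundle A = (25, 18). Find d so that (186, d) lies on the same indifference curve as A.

d = 6

U(25, 18) = 2166784.
Set U(186, d) = 2166784 and solve.
With g = 186: (186 − 2)^2 = 33856, so (d − 2)^3 = 2166784/33856 = 64.
Taking the cube root (with d > 2): d − 2 = 4, so d = 6.
Check: U(186, 6) = 2166784.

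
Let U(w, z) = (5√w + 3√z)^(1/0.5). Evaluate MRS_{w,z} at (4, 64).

MRS = 20/3

For CES with ρ = 0.5, MRS = (5/3)·√(z/w).
At (4, 64): MRS = 20/3.
That is, one extra unit of w is worth 20/3 units of z at the margin.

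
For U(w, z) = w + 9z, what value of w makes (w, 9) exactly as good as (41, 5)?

w = 5

U(41, 5) = 86.
Set U(w, 9) = 86 and solve.
w + 9·9 = 86 ⇒ w = 5 ⇒ w = 5.
Check: U(5, 9) = 86.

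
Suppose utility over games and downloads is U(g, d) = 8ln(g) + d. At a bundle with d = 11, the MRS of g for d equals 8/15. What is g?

g = 15

MU_g = 8/g, MU_d = 1.
MRS = 8/g ÷ 1.
MRS depends only on g: 8/g = 8/15 ⇒ g = 8/(8/15) = 15.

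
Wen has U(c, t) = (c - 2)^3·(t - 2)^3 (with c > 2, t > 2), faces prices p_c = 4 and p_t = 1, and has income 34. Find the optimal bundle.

MU_c = 3·(c−2)^2·(t−2)^3, MU_t = 3·(c−2)^3·(t−2)^2.
MRS = (t−2)/(c−2).
Tangency: set MRS = p_c/p_t = 4/1 = 4.
So (t − 2)/(c − 2) = 4, i.e. (t − 2) = 4·(c − 2).
Rewrite the budget in excess-of-subsistence terms: 4·(c − 2) + 1·(t − 2) = 34 − 4·2 − 1·2 = 24.
Substituting, 8·(c − 2) = 24, so c − 2 = 3 and c* = 5.
Then t − 2 = 4·3 = 12, so t* = 14.

c* = 5, t* = 14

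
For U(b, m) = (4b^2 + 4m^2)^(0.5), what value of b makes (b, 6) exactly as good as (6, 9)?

b = 9

U depends on (b, m) only through S = 4b^2 + 4m^2, so equal utility means equal S. At (6, 9): S = 468.
With m = 6: 4·6^2 = 144, so 4b^2 = 468 − 144 = 324, i.e. b^2 = 81.
Hence b = √81 = 9.
Check: U(9, 6) = 21.6333.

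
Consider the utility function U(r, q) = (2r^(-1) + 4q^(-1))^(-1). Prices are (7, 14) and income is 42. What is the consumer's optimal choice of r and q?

For CES with ρ = -1, MRS = (2/4)·(q/r)^2.
Tangency: set MRS = p_r/p_q = 7/14 = 0.5.
So (q/r)^2 = 1; taking the square root, q/r = 1, i.e. q = r.
Substitute into the budget 7·r + 14·q = 42: 21·r = 42, so r* = 2 and q* = 2.

r* = 2, q* = 2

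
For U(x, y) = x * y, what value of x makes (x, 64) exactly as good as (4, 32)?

x = 2

U(4, 32) = 128.
Set U(x, 64) = 128 and solve.
With y = 64: x = 128/64 = 2.
Check: U(2, 64) = 128.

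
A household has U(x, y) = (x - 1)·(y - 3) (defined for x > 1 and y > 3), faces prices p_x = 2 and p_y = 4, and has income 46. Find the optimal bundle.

MU_x = (y−3), MU_y = (x−1).
MRS = (y−3)/(x−1).
Tangency: set MRS = p_x/p_y = 2/4 = 0.5.
So (y − 3)/(x − 1) = 0.5, i.e. (y − 3) = 0.5·(x − 1).
Rewrite the budget in excess-of-subsistence terms: 2·(x − 1) + 4·(y − 3) = 46 − 2·1 − 4·3 = 32.
Substituting, 4·(x − 1) = 32, so x − 1 = 8 and x* = 9.
Then y − 3 = 0.5·8 = 4, so y* = 7.

x* = 9, y* = 7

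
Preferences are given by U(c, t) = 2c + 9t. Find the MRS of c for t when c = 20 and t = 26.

MU_c = 2, MU_t = 9, so MRS = 2/9 at every bundle.
At (20, 26): MRS = 2/9.
The indifference curve has slope −2/9 at this bundle.

MRS = 2/9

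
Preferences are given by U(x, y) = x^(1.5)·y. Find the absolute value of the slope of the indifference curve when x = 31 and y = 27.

MRS = 81/62

MU_x = 1.5·√x·y and MU_y = x^(1.5).
MRS = MU_x/MU_y = (1.5)·y/x.
At (31, 27): MRS = 81/62.
So at (31, 27) the consumer would give up 81/62 units of y for one more unit of x.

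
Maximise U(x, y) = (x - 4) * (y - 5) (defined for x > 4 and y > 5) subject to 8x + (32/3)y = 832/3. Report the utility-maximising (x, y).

x* = 16, y* = 14

MU_x = (y−5), MU_y = (x−4).
MRS = (y−5)/(x−4).
Tangency: set MRS = p_x/p_y = 8/(32/3) = 0.75.
So (y − 5)/(x − 4) = 0.75, i.e. (y − 5) = 0.75·(x − 4).
Rewrite the budget in excess-of-subsistence terms: 8·(x − 4) + (32/3)·(y − 5) = 832/3 − 8·4 − (32/3)·5 = 192.
Substituting, 16·(x − 4) = 192, so x − 4 = 12 and x* = 16.
Then y − 5 = 0.75·12 = 9, so y* = 14.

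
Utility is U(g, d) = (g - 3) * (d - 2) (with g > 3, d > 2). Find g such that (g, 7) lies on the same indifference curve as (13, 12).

U(13, 12) = 100.
Set U(g, 7) = 100 and solve.
With d = 7: (7 − 2) = 5, so (g − 3) = 100/5 = 20.
So g = 3 + 20 = 23.
Check: U(23, 7) = 100.

g = 23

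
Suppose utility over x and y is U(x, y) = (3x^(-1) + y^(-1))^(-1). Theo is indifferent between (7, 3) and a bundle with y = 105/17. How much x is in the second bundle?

U depends on (x, y) only through S = 3x^(-1) + y^(-1), so equal utility means equal S. At (7, 3): S = 16/21.
With y = 105/17: (105/17)^(-1) = 17/105, so 3x^(-1) = 16/21 − 17/105 = 0.6, i.e. x^(-1) = 0.2.
Hence x = 1/0.2 = 5.
Check: U(5, 105/17) = 1.3125.

x = 5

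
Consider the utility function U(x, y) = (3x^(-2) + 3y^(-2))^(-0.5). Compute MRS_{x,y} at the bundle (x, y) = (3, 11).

For CES with ρ = -2, MRS = (y/x)^3.
At (3, 11): MRS = 1331/27.
That is, one extra unit of x is worth 1331/27 units of y at the margin.

MRS = 1331/27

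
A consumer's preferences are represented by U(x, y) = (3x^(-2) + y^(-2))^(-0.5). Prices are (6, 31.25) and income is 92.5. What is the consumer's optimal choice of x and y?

x* = 5, y* = 2

For CES with ρ = -2, MRS = (3/1)·(y/x)^3.
Tangency: set MRS = p_x/p_y = 6/31.25 = 24/125.
So (y/x)^3 = 8/125; taking the cube root, y/x = 0.4, i.e. y = 0.4·x.
Substitute into the budget 6·x + 31.25·y = 92.5: 18.5·x = 92.5, so x* = 5 and y* = 0.4·5 = 2.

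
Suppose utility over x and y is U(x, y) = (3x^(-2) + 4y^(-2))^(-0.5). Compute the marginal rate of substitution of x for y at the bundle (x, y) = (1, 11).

MRS = 998.25

For CES with ρ = -2, MRS = (3/4)·(y/x)^3.
At (1, 11): MRS = 998.25.
That is, one extra unit of x is worth 998.25 units of y at the margin.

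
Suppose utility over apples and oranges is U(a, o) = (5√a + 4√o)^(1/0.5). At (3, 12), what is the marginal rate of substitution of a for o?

MRS = 2.5

For CES with ρ = 0.5, MRS = (5/4)·√(o/a).
At (3, 12): MRS = 2.5.
That is, one extra unit of a is worth 2.5 units of o at the margin.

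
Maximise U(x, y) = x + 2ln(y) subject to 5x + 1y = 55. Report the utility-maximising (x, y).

MU_x = 1, MU_y = 2/y.
MRS = 1 ÷ (2/y).
Tangency: set MRS = p_x/p_y = 5/1 = 5.
MRS depends only on y: 0.5·y = 5 ⇒ y* = 5/0.5 = 10.
From the budget, 5·x = 55 − 1·10 = 45, so x* = 9.

x* = 9, y* = 10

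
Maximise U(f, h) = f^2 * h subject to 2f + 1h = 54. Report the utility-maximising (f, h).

MU_f = 2·f·h and MU_h = f^2.
MRS = MU_f/MU_h = (2/1)·h/f.
Tangency: set MRS = p_f/p_h = 2/1 = 2.
So (2/1)·h/f = 2, i.e. h = f.
Substitute into the budget 2·f + 1·h = 54: 3·f = 54, so f* = 18.
Then h* = 18.

f* = 18, h* = 18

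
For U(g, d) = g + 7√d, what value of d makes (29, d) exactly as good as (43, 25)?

d = 49

U(43, 25) = 78.
Set U(29, d) = 78 and solve.
With g = 29: 7√d = 78 − 29 = 49, so √d = 7 and d = 49.
Check: U(29, 49) = 78.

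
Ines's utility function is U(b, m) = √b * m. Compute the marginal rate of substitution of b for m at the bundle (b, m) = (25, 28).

MU_b = 0.5·b^(-0.5)·m and MU_m = √b.
MRS = MU_b/MU_m = (0.5)·m/b.
At (25, 28): MRS = 14/25.
So at (25, 28) the consumer would give up 14/25 units of m for one more unit of b.

MRS = 14/25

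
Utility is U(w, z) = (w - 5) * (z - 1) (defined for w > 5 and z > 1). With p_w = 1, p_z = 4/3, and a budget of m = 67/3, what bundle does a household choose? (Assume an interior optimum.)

MU_w = (z−1), MU_z = (w−5).
MRS = (z−1)/(w−5).
Tangency: set MRS = p_w/p_z = 1/(4/3) = 0.75.
So (z − 1)/(w − 5) = 0.75, i.e. (z − 1) = 0.75·(w − 5).
Rewrite the budget in excess-of-subsistence terms: 1·(w − 5) + (4/3)·(z − 1) = 67/3 − 1·5 − (4/3)·1 = 16.
Substituting, 2·(w − 5) = 16, so w − 5 = 8 and w* = 13.
Then z − 1 = 0.75·8 = 6, so z* = 7.

w* = 13, z* = 7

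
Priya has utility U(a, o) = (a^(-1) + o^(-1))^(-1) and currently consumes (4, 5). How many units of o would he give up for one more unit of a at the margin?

For CES with ρ = -1, MRS = (o/a)^2.
At (4, 5): MRS = 25/16.
The indifference curve has slope −25/16 at this bundle.

MRS = 25/16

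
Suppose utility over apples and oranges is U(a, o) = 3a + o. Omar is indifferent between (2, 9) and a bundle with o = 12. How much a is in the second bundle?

a = 1

U(2, 9) = 15.
Set U(a, 12) = 15 and solve.
3a + 12 = 15 ⇒ 3a = 3 ⇒ a = 1.
Check: U(1, 12) = 15.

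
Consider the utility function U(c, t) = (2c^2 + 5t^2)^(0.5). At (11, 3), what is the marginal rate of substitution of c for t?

MRS = 22/15

For CES with ρ = 2, MRS = (2/5)·(t/c)^(-1).
At (11, 3): MRS = 22/15.
So at (11, 3) the consumer would give up 22/15 units of t for one more unit of c.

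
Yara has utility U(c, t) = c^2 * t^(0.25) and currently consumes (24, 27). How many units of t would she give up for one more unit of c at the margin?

MU_c = 2·c·t^(0.25) and MU_t = 0.25·c^2·t^(-0.75).
MRS = MU_c/MU_t = (8)·t/c.
At (24, 27): MRS = 9.
That is, one extra unit of c is worth 9 units of t at the margin.

MRS = 9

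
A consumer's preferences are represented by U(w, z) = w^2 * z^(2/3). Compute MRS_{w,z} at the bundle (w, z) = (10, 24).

MRS = 7.2

MU_w = 2·w·z^(2/3) and MU_z = 2/3·w^2·z^(-1/3).
MRS = MU_w/MU_z = (3)·z/w.
At (10, 24): MRS = 7.2.
The indifference curve has slope −7.2 at this bundle.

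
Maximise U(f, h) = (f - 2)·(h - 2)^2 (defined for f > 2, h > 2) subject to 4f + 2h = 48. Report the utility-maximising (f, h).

f* = 5, h* = 14

MU_f = (h−2)^2, MU_h = 2·(f−2)·(h−2).
MRS = (1/2)·(h−2)/(f−2).
Tangency: set MRS = p_f/p_h = 4/2 = 2.
So (1/2)·(h − 2)/(f − 2) = 2, i.e. (h − 2) = 4·(f − 2).
Rewrite the budget in excess-of-subsistence terms: 4·(f − 2) + 2·(h − 2) = 48 − 4·2 − 2·2 = 36.
Substituting, 12·(f − 2) = 36, so f − 2 = 3 and f* = 5.
Then h − 2 = 4·3 = 12, so h* = 14.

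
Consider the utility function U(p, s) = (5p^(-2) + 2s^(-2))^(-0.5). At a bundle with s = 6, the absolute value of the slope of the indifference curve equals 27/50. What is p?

For CES with ρ = -2, MRS = (5/2)·(s/p)^3.
Setting (5/2)·(6/p)^3 = 27/50 gives (6/p)^3 = 27/125, so 6/p = 0.6 and p = 10.

p = 10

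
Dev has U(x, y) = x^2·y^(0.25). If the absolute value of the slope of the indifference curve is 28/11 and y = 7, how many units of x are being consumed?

x = 22

MU_x = 2·x·y^(0.25) and MU_y = 0.25·x^2·y^(-0.75).
MRS = MU_x/MU_y = (8)·y/x.
Substitute y = 7: MRS = 56/x. Setting 56/x = 28/11 gives x = 56/(28/11) = 22.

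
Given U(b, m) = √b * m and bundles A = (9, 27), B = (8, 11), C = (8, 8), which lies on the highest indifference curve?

Evaluate utility at each bundle:
U(A) = 81.000.
U(B) = 31.113.
U(C) = 22.627.
Highest utility is A, so A ≻ B ≻ C.

Bundle A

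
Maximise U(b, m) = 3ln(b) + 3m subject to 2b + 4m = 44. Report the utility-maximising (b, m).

b* = 2, m* = 10

MU_b = 3/b, MU_m = 3.
MRS = 3/b ÷ 3.
Tangency: set MRS = p_b/p_m = 2/4 = 0.5.
MRS depends only on b: 1/b = 0.5 ⇒ b* = 1/0.5 = 2.
From the budget, 4·m = 44 − 2·2 = 40, so m* = 10.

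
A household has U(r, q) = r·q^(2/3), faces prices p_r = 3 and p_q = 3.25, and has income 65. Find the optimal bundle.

MU_r = q^(2/3) and MU_q = 2/3·r·q^(-1/3).
MRS = MU_r/MU_q = (1.5)·q/r.
Tangency: set MRS = p_r/p_q = 3/3.25 = 12/13.
So (1.5)·q/r = 12/13, i.e. q = (8/13)·r.
Substitute into the budget 3·r + 3.25·q = 65: 5·r = 65, so r* = 13.
Then q* = (8/13)·13 = 8.

r* = 13, q* = 8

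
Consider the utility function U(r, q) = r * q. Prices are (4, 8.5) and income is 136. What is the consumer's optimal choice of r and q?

r* = 17, q* = 8

MU_r = q and MU_q = r.
MRS = MU_r/MU_q = q/r.
Tangency: set MRS = p_r/p_q = 4/8.5 = 8/17.
So q/r = 8/17, i.e. q = (8/17)·r.
Substitute into the budget 4·r + 8.5·q = 136: 8·r = 136, so r* = 17.
Then q* = (8/17)·17 = 8.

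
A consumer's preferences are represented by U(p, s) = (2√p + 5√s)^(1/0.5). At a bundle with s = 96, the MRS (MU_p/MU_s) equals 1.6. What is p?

For CES with ρ = 0.5, MRS = (2/5)·√(s/p).
Setting (2/5)·√(96/p) = 1.6 gives √(96/p) = 4, so 96/p = 16 and p = 6.

p = 6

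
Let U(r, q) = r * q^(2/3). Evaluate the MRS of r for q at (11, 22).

MRS = 3

MU_r = q^(2/3) and MU_q = 2/3·r·q^(-1/3).
MRS = MU_r/MU_q = (1.5)·q/r.
At (11, 22): MRS = 3.
So at (11, 22) the consumer would give up 3 units of q for one more unit of r.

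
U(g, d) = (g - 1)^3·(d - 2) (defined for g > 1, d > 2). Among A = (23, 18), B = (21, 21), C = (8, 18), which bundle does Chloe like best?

Bundle A

Evaluate utility at each bundle:
U(A) = 170368.
U(B) = 152000.
U(C) = 5488.
Highest utility is A, so A ≻ B ≻ C.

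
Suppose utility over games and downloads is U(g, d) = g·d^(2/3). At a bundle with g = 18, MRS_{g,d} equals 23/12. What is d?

MU_g = d^(2/3) and MU_d = 2/3·g·d^(-1/3).
MRS = MU_g/MU_d = (1.5)·d/g.
Substitute g = 18: MRS = d/12. Setting d/12 = 23/12 gives d = (23/12)·12 = 23.

d = 23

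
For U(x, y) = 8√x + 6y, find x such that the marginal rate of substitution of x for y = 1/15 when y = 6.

MU_x = 8/(2√x), MU_y = 6.
MRS = 8/(2√x) ÷ 6.
MRS depends only on x: (2/3)/√x = 1/15 ⇒ √x = (2/3)/(1/15) = 10 ⇒ x = 100.

x = 100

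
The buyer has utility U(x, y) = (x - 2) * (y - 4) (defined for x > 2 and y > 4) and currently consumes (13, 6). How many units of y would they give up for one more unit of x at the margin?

MRS = 2/11

MU_x = (y−4), MU_y = (x−2).
MRS = (y−4)/(x−2).
At (13, 6): MRS = 2/11.
That is, one extra unit of x is worth 2/11 units of y at the margin.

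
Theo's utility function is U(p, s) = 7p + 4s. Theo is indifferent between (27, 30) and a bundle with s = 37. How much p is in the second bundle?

p = 23

U(27, 30) = 309.
Set U(p, 37) = 309 and solve.
7p + 4·37 = 309 ⇒ 7p = 161 ⇒ p = 23.
Check: U(23, 37) = 309.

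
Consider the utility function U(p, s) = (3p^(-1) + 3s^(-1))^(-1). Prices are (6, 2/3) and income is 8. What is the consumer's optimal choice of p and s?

For CES with ρ = -1, MRS = (s/p)^2.
Tangency: set MRS = p_p/p_s = 6/(2/3) = 9.
So (s/p)^2 = 9; taking the square root, s/p = 3, i.e. s = 3·p.
Substitute into the budget 6·p + (2/3)·s = 8: 8·p = 8, so p* = 1 and s* = 3·1 = 3.

p* = 1, s* = 3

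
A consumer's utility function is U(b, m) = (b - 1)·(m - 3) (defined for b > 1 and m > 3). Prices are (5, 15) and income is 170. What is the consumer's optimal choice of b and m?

b* = 13, m* = 7

MU_b = (m−3), MU_m = (b−1).
MRS = (m−3)/(b−1).
Tangency: set MRS = p_b/p_m = 5/15 = 1/3.
So (m − 3)/(b − 1) = 1/3, i.e. (m − 3) = (1/3)·(b − 1).
Rewrite the budget in excess-of-subsistence terms: 5·(b − 1) + 15·(m − 3) = 170 − 5·1 − 15·3 = 120.
Substituting, 10·(b − 1) = 120, so b − 1 = 12 and b* = 13.
Then m − 3 = (1/3)·12 = 4, so m* = 7.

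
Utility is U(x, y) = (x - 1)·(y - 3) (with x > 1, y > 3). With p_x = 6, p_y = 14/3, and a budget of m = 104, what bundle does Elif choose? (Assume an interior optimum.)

x* = 8, y* = 12

MU_x = (y−3), MU_y = (x−1).
MRS = (y−3)/(x−1).
Tangency: set MRS = p_x/p_y = 6/(14/3) = 9/7.
So (y − 3)/(x − 1) = 9/7, i.e. (y − 3) = (9/7)·(x − 1).
Rewrite the budget in excess-of-subsistence terms: 6·(x − 1) + (14/3)·(y − 3) = 104 − 6·1 − (14/3)·3 = 84.
Substituting, 12·(x − 1) = 84, so x − 1 = 7 and x* = 8.
Then y − 3 = (9/7)·7 = 9, so y* = 12.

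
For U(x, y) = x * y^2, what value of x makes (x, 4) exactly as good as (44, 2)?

U(44, 2) = 176.
Set U(x, 4) = 176 and solve.
With y = 4: 4^2 = 16, so x = 176/16 = 11.
Check: U(11, 4) = 176.

x = 11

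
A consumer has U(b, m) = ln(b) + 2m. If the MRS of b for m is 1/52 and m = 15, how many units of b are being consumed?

b = 26

MU_b = 1/b, MU_m = 2.
MRS = 1/b ÷ 2.
MRS depends only on b: 0.5/b = 1/52 ⇒ b = 0.5/(1/52) = 26.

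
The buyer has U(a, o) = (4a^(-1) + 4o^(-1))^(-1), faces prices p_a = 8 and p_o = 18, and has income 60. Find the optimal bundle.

For CES with ρ = -1, MRS = (o/a)^2.
Tangency: set MRS = p_a/p_o = 8/18 = 4/9.
So (o/a)^2 = 4/9; taking the square root, o/a = 2/3, i.e. o = (2/3)·a.
Substitute into the budget 8·a + 18·o = 60: 20·a = 60, so a* = 3 and o* = (2/3)·3 = 2.

a* = 3, o* = 2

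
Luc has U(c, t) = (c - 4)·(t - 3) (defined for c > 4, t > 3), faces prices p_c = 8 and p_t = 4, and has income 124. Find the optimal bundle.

c* = 9, t* = 13

MU_c = (t−3), MU_t = (c−4).
MRS = (t−3)/(c−4).
Tangency: set MRS = p_c/p_t = 8/4 = 2.
So (t − 3)/(c − 4) = 2, i.e. (t − 3) = 2·(c − 4).
Rewrite the budget in excess-of-subsistence terms: 8·(c − 4) + 4·(t − 3) = 124 − 8·4 − 4·3 = 80.
Substituting, 16·(c − 4) = 80, so c − 4 = 5 and c* = 9.
Then t − 3 = 2·5 = 10, so t* = 13.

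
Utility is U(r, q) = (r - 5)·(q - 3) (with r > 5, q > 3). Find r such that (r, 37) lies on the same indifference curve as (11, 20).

U(11, 20) = 102.
Set U(r, 37) = 102 and solve.
With q = 37: (37 − 3) = 34, so (r − 5) = 102/34 = 3.
So r = 5 + 3 = 8.
Check: U(8, 37) = 102.

r = 8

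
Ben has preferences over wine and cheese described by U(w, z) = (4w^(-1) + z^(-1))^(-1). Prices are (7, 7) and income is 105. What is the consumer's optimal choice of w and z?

For CES with ρ = -1, MRS = (4/1)·(z/w)^2.
Tangency: set MRS = p_w/p_z = 7/7 = 1.
So (z/w)^2 = 0.25; taking the square root, z/w = 0.5, i.e. z = 0.5·w.
Substitute into the budget 7·w + 7·z = 105: 10.5·w = 105, so w* = 10 and z* = 0.5·10 = 5.

w* = 10, z* = 5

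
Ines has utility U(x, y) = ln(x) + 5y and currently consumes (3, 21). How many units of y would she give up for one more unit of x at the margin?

MU_x = 1/x, MU_y = 5.
MRS = 1/x ÷ 5.
At (3, 21): MRS = 1/15.
That is, one extra unit of x is worth 1/15 units of y at the margin.

MRS = 1/15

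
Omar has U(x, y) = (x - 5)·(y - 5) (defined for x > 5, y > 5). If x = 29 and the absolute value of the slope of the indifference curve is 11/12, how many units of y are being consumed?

MU_x = (y−5), MU_y = (x−5).
MRS = (y−5)/(x−5).
Substitute x = 29: MRS = (y − 5)/24. Setting this equal to 11/12 gives y − 5 = (11/12)·24 = 22, so y = 27.

y = 27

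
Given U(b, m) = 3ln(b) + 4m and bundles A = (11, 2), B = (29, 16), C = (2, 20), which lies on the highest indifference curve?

Bundle C

Evaluate utility at each bundle:
U(A) = 15.194.
U(B) = 74.102.
U(C) = 82.079.
Highest utility is C, so C ≻ B ≻ A.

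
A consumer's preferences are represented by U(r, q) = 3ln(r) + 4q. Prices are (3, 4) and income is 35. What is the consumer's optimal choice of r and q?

r* = 1, q* = 8

MU_r = 3/r, MU_q = 4.
MRS = 3/r ÷ 4.
Tangency: set MRS = p_r/p_q = 3/4 = 0.75.
MRS depends only on r: 0.75/r = 0.75 ⇒ r* = 0.75/0.75 = 1.
From the budget, 4·q = 35 − 3·1 = 32, so q* = 8.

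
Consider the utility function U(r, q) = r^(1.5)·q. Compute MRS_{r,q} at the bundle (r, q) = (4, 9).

MU_r = 1.5·√r·q and MU_q = r^(1.5).
MRS = MU_r/MU_q = (1.5)·q/r.
At (4, 9): MRS = 3.375.
That is, one extra unit of r is worth 3.375 units of q at the margin.

MRS = 3.375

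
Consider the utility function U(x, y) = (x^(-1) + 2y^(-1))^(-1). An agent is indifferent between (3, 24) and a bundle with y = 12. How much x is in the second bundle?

U depends on (x, y) only through S = x^(-1) + 2y^(-1), so equal utility means equal S. At (3, 24): S = 5/12.
With y = 12: 2·12^(-1) = 1/6, so x^(-1) = 5/12 − 1/6 = 0.25.
Hence x = 1/0.25 = 4.
Check: U(4, 12) = 2.4.

x = 4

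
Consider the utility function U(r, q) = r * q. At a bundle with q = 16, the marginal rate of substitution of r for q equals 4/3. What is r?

MU_r = q and MU_q = r.
MRS = MU_r/MU_q = q/r.
Substitute q = 16: MRS = 16/r. Setting 16/r = 4/3 gives r = 16/(4/3) = 12.

r = 12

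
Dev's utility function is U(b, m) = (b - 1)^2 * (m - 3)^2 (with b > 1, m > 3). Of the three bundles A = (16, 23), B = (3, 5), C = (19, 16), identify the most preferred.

Bundle A

Evaluate utility at each bundle:
U(A) = 90000.
U(B) = 16.
U(C) = 54756.
Highest utility is A, so A ≻ C ≻ B.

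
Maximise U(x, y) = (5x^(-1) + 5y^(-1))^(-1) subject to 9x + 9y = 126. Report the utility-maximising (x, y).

For CES with ρ = -1, MRS = (y/x)^2.
Tangency: set MRS = p_x/p_y = 9/9 = 1.
So (y/x)^2 = 1; taking the square root, y/x = 1, i.e. y = x.
Substitute into the budget 9·x + 9·y = 126: 18·x = 126, so x* = 7 and y* = 7.

x* = 7, y* = 7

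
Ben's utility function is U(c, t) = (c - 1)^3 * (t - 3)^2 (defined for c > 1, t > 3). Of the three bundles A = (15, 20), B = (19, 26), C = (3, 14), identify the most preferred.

Bundle B

Evaluate utility at each bundle:
U(A) = 793016.
U(B) = 3085128.
U(C) = 968.
Highest utility is B, so B ≻ A ≻ C.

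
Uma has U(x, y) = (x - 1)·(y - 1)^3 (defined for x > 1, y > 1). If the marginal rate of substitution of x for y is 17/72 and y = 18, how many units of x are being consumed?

MU_x = (y−1)^3, MU_y = 3·(x−1)·(y−1)^2.
MRS = (1/3)·(y−1)/(x−1).
Substitute y = 18: MRS = (17/3)/(x − 1). Setting this equal to 17/72 gives x − 1 = (17/3)/(17/72) = 24, so x = 25.

x = 25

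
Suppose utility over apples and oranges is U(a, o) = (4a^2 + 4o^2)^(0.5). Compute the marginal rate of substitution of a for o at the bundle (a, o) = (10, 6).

For CES with ρ = 2, MRS = (o/a)^(-1).
At (10, 6): MRS = 5/3.
So at (10, 6) the consumer would give up 5/3 units of o for one more unit of a.

MRS = 5/3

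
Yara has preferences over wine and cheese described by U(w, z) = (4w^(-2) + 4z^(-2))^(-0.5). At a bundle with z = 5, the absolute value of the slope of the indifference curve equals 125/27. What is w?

w = 3

For CES with ρ = -2, MRS = (z/w)^3.
Setting (5/w)^3 = 125/27 gives 5/w = 5/3 and w = 3.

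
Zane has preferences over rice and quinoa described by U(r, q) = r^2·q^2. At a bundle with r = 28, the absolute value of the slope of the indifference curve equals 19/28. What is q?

MU_r = 2·r·q^2 and MU_q = 2·r^2·q.
MRS = MU_r/MU_q = q/r.
Substitute r = 28: MRS = q/28. Setting q/28 = 19/28 gives q = (19/28)·28 = 19.

q = 19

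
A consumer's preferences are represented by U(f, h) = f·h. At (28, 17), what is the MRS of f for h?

MRS = 17/28

MU_f = h and MU_h = f.
MRS = MU_f/MU_h = h/f.
At (28, 17): MRS = 17/28.
So at (28, 17) the consumer would give up 17/28 units of h for one more unit of f.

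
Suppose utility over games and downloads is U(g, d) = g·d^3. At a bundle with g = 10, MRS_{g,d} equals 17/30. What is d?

MU_g = d^3 and MU_d = 3·g·d^2.
MRS = MU_g/MU_d = (1/3)·d/g.
Substitute g = 10: MRS = d/30. Setting d/30 = 17/30 gives d = (17/30)·30 = 17.

d = 17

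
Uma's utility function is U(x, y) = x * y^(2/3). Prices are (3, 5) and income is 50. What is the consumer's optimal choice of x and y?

x* = 10, y* = 4

MU_x = y^(2/3) and MU_y = 2/3·x·y^(-1/3).
MRS = MU_x/MU_y = (1.5)·y/x.
Tangency: set MRS = p_x/p_y = 3/5 = 0.6.
So (1.5)·y/x = 0.6, i.e. y = 0.4·x.
Substitute into the budget 3·x + 5·y = 50: 5·x = 50, so x* = 10.
Then y* = 0.4·10 = 4.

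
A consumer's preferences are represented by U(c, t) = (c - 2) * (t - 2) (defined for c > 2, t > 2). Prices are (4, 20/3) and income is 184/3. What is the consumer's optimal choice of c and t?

MU_c = (t−2), MU_t = (c−2).
MRS = (t−2)/(c−2).
Tangency: set MRS = p_c/p_t = 4/(20/3) = 0.6.
So (t − 2)/(c − 2) = 0.6, i.e. (t − 2) = 0.6·(c − 2).
Rewrite the budget in excess-of-subsistence terms: 4·(c − 2) + (20/3)·(t − 2) = 184/3 − 4·2 − (20/3)·2 = 40.
Substituting, 8·(c − 2) = 40, so c − 2 = 5 and c* = 7.
Then t − 2 = 0.6·5 = 3, so t* = 5.

c* = 7, t* = 5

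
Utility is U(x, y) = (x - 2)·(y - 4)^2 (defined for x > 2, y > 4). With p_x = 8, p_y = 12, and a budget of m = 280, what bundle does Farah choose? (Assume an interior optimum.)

MU_x = (y−4)^2, MU_y = 2·(x−2)·(y−4).
MRS = (1/2)·(y−4)/(x−2).
Tangency: set MRS = p_x/p_y = 8/12 = 2/3.
So (1/2)·(y − 4)/(x − 2) = 2/3, i.e. (y − 4) = (4/3)·(x − 2).
Rewrite the budget in excess-of-subsistence terms: 8·(x − 2) + 12·(y − 4) = 280 − 8·2 − 12·4 = 216.
Substituting, 24·(x − 2) = 216, so x − 2 = 9 and x* = 11.
Then y − 4 = (4/3)·9 = 12, so y* = 16.

x* = 11, y* = 16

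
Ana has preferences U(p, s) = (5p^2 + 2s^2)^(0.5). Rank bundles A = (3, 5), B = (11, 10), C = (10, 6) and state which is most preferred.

Bundle B

Evaluate utility at each bundle:
U(A) = 9.747.
U(B) = 28.373.
U(C) = 23.917.
Highest utility is B, so B ≻ C ≻ A.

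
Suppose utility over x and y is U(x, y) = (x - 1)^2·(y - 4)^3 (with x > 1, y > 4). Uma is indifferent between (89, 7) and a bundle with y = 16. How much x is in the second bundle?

x = 12

U(89, 7) = 209088.
Set U(x, 16) = 209088 and solve.
With y = 16: (16 − 4)^3 = 1728, so (x − 1)^2 = 209088/1728 = 121.
Taking the square root (with x > 1): x − 1 = 11, so x = 12.
Check: U(12, 16) = 209088.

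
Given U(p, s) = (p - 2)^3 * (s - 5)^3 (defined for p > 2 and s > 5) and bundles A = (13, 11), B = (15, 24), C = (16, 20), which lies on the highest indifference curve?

Bundle B

Evaluate utility at each bundle:
U(A) = 287496.
U(B) = 15069223.
U(C) = 9261000.
Highest utility is B, so B ≻ C ≻ A.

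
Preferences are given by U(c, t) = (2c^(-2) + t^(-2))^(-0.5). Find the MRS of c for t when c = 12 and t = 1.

MRS = 1/864

For CES with ρ = -2, MRS = (2/1)·(t/c)^3.
At (12, 1): MRS = 1/864.
The indifference curve has slope −1/864 at this bundle.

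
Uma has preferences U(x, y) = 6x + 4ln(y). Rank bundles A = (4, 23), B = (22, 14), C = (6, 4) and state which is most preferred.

Evaluate utility at each bundle:
U(A) = 36.542.
U(B) = 142.556.
U(C) = 41.545.
Highest utility is B, so B ≻ C ≻ A.

Bundle B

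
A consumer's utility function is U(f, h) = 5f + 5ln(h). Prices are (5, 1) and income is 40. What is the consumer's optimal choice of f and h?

MU_f = 5, MU_h = 5/h.
MRS = 5 ÷ (5/h).
Tangency: set MRS = p_f/p_h = 5/1 = 5.
MRS depends only on h: h = 5 ⇒ h* = 5.
From the budget, 5·f = 40 − 1·5 = 35, so f* = 7.

f* = 7, h* = 5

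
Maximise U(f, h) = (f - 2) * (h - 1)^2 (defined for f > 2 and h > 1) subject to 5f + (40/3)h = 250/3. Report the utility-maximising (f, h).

f* = 6, h* = 4

MU_f = (h−1)^2, MU_h = 2·(f−2)·(h−1).
MRS = (1/2)·(h−1)/(f−2).
Tangency: set MRS = p_f/p_h = 5/(40/3) = 0.375.
So (1/2)·(h − 1)/(f − 2) = 0.375, i.e. (h − 1) = 0.75·(f − 2).
Rewrite the budget in excess-of-subsistence terms: 5·(f − 2) + (40/3)·(h − 1) = 250/3 − 5·2 − (40/3)·1 = 60.
Substituting, 15·(f − 2) = 60, so f − 2 = 4 and f* = 6.
Then h − 1 = 0.75·4 = 3, so h* = 4.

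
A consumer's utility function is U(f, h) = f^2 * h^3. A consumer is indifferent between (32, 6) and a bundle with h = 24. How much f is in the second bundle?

U(32, 6) = 221184.
Set U(f, 24) = 221184 and solve.
With h = 24: 24^3 = 13824, so f^2 = 221184/13824 = 16; taking the square root, f = 4.
Check: U(4, 24) = 221184.

f = 4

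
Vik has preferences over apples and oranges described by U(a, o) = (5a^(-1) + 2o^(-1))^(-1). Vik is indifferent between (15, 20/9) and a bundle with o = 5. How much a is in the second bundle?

a = 6

U depends on (a, o) only through S = 5a^(-1) + 2o^(-1), so equal utility means equal S. At (15, 20/9): S = 37/30.
With o = 5: 2·5^(-1) = 0.4, so 5a^(-1) = 37/30 − 0.4 = 5/6, i.e. a^(-1) = 1/6.
Hence a = 1/(1/6) = 6.
Check: U(6, 5) = 0.8108.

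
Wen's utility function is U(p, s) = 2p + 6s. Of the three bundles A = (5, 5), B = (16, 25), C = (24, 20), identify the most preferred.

Bundle B

Evaluate utility at each bundle:
U(A) = 40.
U(B) = 182.
U(C) = 168.
Highest utility is B, so B ≻ C ≻ A.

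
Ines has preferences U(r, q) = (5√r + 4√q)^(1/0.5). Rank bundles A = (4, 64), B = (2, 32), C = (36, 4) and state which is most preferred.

Evaluate utility at each bundle:
U(A) = 1764.000.
U(B) = 882.000.
U(C) = 1444.000.
Highest utility is A, so A ≻ C ≻ B.

Bundle A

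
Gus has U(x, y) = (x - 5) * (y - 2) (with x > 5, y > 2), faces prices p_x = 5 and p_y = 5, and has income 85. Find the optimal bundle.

x* = 10, y* = 7

MU_x = (y−2), MU_y = (x−5).
MRS = (y−2)/(x−5).
Tangency: set MRS = p_x/p_y = 5/5 = 1.
So (y − 2)/(x − 5) = 1, i.e. (y − 2) = (x − 5).
Rewrite the budget in excess-of-subsistence terms: 5·(x − 5) + 5·(y − 2) = 85 − 5·5 − 5·2 = 50.
Substituting, 10·(x − 5) = 50, so x − 5 = 5 and x* = 10.
Then y − 2 = 5, so y* = 7.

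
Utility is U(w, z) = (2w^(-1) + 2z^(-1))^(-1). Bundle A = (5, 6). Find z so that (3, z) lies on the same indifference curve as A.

U depends on (w, z) only through S = 2w^(-1) + 2z^(-1), so equal utility means equal S. At (5, 6): S = 11/15.
With w = 3: 2·3^(-1) = 2/3, so 2z^(-1) = 11/15 − 2/3 = 1/15, i.e. z^(-1) = 1/30.
Hence z = 1/(1/30) = 30.
Check: U(3, 30) = 1.3636.

z = 30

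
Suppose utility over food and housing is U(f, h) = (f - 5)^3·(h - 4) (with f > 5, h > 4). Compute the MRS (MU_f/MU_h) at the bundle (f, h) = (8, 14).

MU_f = 3·(f−5)^2·(h−4), MU_h = (f−5)^3.
MRS = (3/1)·(h−4)/(f−5).
At (8, 14): MRS = 10.
So at (8, 14) the consumer would give up 10 units of h for one more unit of f.

MRS = 10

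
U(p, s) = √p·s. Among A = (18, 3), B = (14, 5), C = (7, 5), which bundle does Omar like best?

Bundle B

Evaluate utility at each bundle:
U(A) = 12.728.
U(B) = 18.708.
U(C) = 13.229.
Highest utility is B, so B ≻ C ≻ A.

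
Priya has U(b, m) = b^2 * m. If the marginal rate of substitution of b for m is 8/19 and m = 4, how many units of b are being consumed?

MU_b = 2·b·m and MU_m = b^2.
MRS = MU_b/MU_m = (2/1)·m/b.
Substitute m = 4: MRS = 8/b. Setting 8/b = 8/19 gives b = 8/(8/19) = 19.

b = 19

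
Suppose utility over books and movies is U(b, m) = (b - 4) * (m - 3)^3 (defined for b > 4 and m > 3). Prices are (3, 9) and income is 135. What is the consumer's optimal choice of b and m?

b* = 12, m* = 11

MU_b = (m−3)^3, MU_m = 3·(b−4)·(m−3)^2.
MRS = (1/3)·(m−3)/(b−4).
Tangency: set MRS = p_b/p_m = 3/9 = 1/3.
So (1/3)·(m − 3)/(b − 4) = 1/3, i.e. (m − 3) = (b − 4).
Rewrite the budget in excess-of-subsistence terms: 3·(b − 4) + 9·(m − 3) = 135 − 3·4 − 9·3 = 96.
Substituting, 12·(b − 4) = 96, so b − 4 = 8 and b* = 12.
Then m − 3 = 8, so m* = 11.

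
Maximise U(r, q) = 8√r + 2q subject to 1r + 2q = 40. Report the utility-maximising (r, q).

MU_r = 8/(2√r), MU_q = 2.
MRS = 8/(2√r) ÷ 2.
Tangency: set MRS = p_r/p_q = 1/2 = 0.5.
MRS depends only on r: 2/√r = 0.5 ⇒ √r = 2/0.5 = 4 ⇒ r* = 16.
From the budget, 2·q = 40 − 1·16 = 24, so q* = 12.

r* = 16, q* = 12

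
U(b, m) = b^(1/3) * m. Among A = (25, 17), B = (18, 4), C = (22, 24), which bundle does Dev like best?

Bundle C

Evaluate utility at each bundle:
U(A) = 49.708.
U(B) = 10.483.
U(C) = 67.249.
Highest utility is C, so C ≻ A ≻ B.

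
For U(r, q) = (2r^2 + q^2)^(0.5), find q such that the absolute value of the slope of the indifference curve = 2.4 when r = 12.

q = 10

For CES with ρ = 2, MRS = (2/1)·(q/r)^(-1).
Setting (2/1)·(q/12)^(-1) = 2.4 gives (q/12)^(-1) = 1.2, so q/12 = 5/6 and q = 10.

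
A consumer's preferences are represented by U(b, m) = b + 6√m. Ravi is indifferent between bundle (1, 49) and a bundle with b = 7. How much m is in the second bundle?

U(1, 49) = 43.
Set U(7, m) = 43 and solve.
With b = 7: 6√m = 43 − 7 = 36, so √m = 6 and m = 36.
Check: U(7, 36) = 43.

m = 36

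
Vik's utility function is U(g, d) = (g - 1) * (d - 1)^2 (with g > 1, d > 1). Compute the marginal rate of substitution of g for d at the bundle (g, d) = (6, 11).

MRS = 1

MU_g = (d−1)^2, MU_d = 2·(g−1)·(d−1).
MRS = (1/2)·(d−1)/(g−1).
At (6, 11): MRS = 1.
The indifference curve has slope −1 at this bundle.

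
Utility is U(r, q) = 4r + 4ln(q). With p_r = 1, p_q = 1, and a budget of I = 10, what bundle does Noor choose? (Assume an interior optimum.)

MU_r = 4, MU_q = 4/q.
MRS = 4 ÷ (4/q).
Tangency: set MRS = p_r/p_q = 1/1 = 1.
MRS depends only on q: q = 1 ⇒ q* = 1.
From the budget, 1·r = 10 − 1·1 = 9, so r* = 9.

r* = 9, q* = 1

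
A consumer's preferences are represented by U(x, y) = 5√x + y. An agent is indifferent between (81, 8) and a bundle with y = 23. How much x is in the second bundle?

U(81, 8) = 53.
Set U(x, 23) = 53 and solve.
With y = 23: 5√x = 53 − 23 = 30, so √x = 6 and x = 36.
Check: U(36, 23) = 53.

x = 36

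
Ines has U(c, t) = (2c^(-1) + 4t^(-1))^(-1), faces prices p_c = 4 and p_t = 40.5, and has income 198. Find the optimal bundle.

For CES with ρ = -1, MRS = (2/4)·(t/c)^2.
Tangency: set MRS = p_c/p_t = 4/40.5 = 8/81.
So (t/c)^2 = 16/81; taking the square root, t/c = 4/9, i.e. t = (4/9)·c.
Substitute into the budget 4·c + 40.5·t = 198: 22·c = 198, so c* = 9 and t* = (4/9)·9 = 4.

c* = 9, t* = 4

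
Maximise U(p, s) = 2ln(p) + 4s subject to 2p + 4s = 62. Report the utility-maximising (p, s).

p* = 1, s* = 15

MU_p = 2/p, MU_s = 4.
MRS = 2/p ÷ 4.
Tangency: set MRS = p_p/p_s = 2/4 = 0.5.
MRS depends only on p: 0.5/p = 0.5 ⇒ p* = 0.5/0.5 = 1.
From the budget, 4·s = 62 − 2·1 = 60, so s* = 15.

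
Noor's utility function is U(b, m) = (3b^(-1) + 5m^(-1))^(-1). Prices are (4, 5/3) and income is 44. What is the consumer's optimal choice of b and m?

b* = 6, m* = 12

For CES with ρ = -1, MRS = (3/5)·(m/b)^2.
Tangency: set MRS = p_b/p_m = 4/(5/3) = 2.4.
So (m/b)^2 = 4; taking the square root, m/b = 2, i.e. m = 2·b.
Substitute into the budget 4·b + (5/3)·m = 44: (22/3)·b = 44, so b* = 6 and m* = 2·6 = 12.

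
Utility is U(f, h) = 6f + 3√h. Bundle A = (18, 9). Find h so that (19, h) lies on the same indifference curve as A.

U(18, 9) = 117.
Set U(19, h) = 117 and solve.
With f = 19: 3√h = 117 − 6·19 = 3, so √h = 1 and h = 1.
Check: U(19, 1) = 117.

h = 1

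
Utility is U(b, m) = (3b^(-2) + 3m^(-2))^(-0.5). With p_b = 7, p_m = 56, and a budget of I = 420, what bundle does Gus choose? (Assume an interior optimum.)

b* = 12, m* = 6

For CES with ρ = -2, MRS = (m/b)^3.
Tangency: set MRS = p_b/p_m = 7/56 = 0.125.
So (m/b)^3 = 0.125; taking the cube root, m/b = 0.5, i.e. m = 0.5·b.
Substitute into the budget 7·b + 56·m = 420: 35·b = 420, so b* = 12 and m* = 0.5·12 = 6.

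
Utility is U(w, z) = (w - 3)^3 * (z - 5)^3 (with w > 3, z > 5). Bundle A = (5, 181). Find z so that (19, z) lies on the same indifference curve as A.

U(5, 181) = 43614208.
Set U(19, z) = 43614208 and solve.
With w = 19: (19 − 3)^3 = 4096, so (z − 5)^3 = 43614208/4096 = 10648.
Taking the cube root (with z > 5): z − 5 = 22, so z = 27.
Check: U(19, 27) = 43614208.

z = 27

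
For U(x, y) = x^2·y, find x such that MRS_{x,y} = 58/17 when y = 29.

x = 17

MU_x = 2·x·y and MU_y = x^2.
MRS = MU_x/MU_y = (2/1)·y/x.
Substitute y = 29: MRS = 58/x. Setting 58/x = 58/17 gives x = 58/(58/17) = 17.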